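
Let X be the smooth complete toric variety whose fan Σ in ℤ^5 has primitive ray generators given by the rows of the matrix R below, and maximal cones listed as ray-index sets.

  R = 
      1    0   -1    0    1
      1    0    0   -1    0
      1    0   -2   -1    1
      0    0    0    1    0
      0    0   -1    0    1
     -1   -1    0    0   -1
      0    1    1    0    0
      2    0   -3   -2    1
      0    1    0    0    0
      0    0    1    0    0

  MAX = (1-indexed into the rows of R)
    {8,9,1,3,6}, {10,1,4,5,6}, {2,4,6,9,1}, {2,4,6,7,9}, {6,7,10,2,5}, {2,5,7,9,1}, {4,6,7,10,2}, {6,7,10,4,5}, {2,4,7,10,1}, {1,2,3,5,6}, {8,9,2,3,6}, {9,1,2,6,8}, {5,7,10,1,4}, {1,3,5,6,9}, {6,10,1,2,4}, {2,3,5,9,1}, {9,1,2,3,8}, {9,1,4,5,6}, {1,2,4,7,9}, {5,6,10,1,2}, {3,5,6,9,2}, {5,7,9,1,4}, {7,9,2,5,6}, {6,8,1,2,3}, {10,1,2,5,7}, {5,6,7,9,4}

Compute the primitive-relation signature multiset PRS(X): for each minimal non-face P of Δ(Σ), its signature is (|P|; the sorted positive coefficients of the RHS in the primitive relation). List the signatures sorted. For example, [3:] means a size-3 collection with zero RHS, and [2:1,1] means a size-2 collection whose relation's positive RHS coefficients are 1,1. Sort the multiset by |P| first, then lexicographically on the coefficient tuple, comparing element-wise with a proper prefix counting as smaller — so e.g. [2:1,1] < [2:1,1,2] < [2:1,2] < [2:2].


Δ(Σ) — 10 vertices, 12 min non-faces:

  P={9,10}:  v_{9} + v_{10} = v_{7}  ⇒ sig = [2:1]
  P={3,10}:  v_{3} + v_{10} = v_{2} + v_{5}  ⇒ sig = [2:1,1]
  P={8,10}:  v_{8} + v_{10} = v_{2} + v_{3}  ⇒ sig = [2:1,1]
  P={3,7}:  v_{3} + v_{7} = v_{2} + v_{5} + v_{9}  ⇒ sig = [2:1,1,1]
  P={7,8}:  v_{7} + v_{8} = v_{2} + v_{3} + v_{9}  ⇒ sig = [2:1,1,1]
  P={3,4}:  v_{3} + v_{4} = 2·v_{1} + v_{6} + v_{9}  ⇒ sig = [2:1,1,2]
  P={4,8}:  v_{4} + v_{8} = 3·v_{1} + v_{2} + 2·v_{6} + 2·v_{9}  ⇒ sig = [2:1,2,2,3]
  P={5,8}:  v_{5} + v_{8} = 2·v_{3}  ⇒ sig = [2:2]
  P={1,6,7}:  v_{1} + v_{6} + v_{7} = 0  ⇒ sig = [3:]
  P={2,4,5}:  v_{2} + v_{4} + v_{5} = v_{1}  ⇒ sig = [3:1]
  P={1,2,3,6,9}:  v_{1} + v_{2} + v_{3} + v_{6} + v_{9} = v_{8}  ⇒ sig = [5:1]
  P={1,2,5,6,9}:  v_{1} + v_{2} + v_{5} + v_{6} + v_{9} = v_{3}  ⇒ sig = [5:1]

Hence PRS(X_Σ) =
    |P|=2: 8 collections, coeffs (1), (1,1), (1,1), (1,1,1), (1,1,1), (1,1,2), (1,2,2,3), (2)
    |P|=3: 2 collections, coeffs (), (1)
    |P|=5: 2 collections, coeffs (1), (1)


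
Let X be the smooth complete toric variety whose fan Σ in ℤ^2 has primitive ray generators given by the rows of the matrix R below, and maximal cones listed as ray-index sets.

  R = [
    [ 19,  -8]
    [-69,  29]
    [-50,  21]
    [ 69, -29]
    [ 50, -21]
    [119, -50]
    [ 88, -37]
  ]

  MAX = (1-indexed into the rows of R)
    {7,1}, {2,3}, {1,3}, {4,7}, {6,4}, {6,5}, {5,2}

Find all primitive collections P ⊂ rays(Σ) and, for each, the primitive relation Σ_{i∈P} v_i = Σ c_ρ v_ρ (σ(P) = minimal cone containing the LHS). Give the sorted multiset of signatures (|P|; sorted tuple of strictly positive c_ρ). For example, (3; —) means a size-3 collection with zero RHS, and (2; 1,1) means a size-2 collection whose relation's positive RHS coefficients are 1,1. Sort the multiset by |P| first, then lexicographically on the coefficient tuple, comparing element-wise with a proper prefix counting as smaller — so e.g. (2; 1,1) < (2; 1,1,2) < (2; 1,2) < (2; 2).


14 collections generate NE(X_Σ); each relation:

  • {2,4}:  v_{2} + v_{4} = 0 — sig = (2; —)
  • {3,5}:  v_{3} + v_{5} = 0 — sig = (2; —)
  • {1,2}:  v_{1} + v_{2} = v_{3} — sig = (2; 1)
  • {1,4}:  v_{1} + v_{4} = v_{7} — sig = (2; 1)
  • {1,5}:  v_{1} + v_{5} = v_{4} — sig = (2; 1)
  • {2,6}:  v_{2} + v_{6} = v_{5} — sig = (2; 1)
  • {2,7}:  v_{2} + v_{7} = v_{1} — sig = (2; 1)
  • {3,4}:  v_{3} + v_{4} = v_{1} — sig = (2; 1)
  • {3,6}:  v_{3} + v_{6} = v_{4} — sig = (2; 1)
  • {4,5}:  v_{4} + v_{5} = v_{6} — sig = (2; 1)
  • {1,6}:  v_{1} + v_{6} = 2·v_{4} — sig = (2; 2)
  • {3,7}:  v_{3} + v_{7} = 2·v_{1} — sig = (2; 2)
  • {5,7}:  v_{5} + v_{7} = 2·v_{4} — sig = (2; 2)
  • {6,7}:  v_{6} + v_{7} = 3·v_{4} — sig = (2; 3)

Signatures (|P|; sorted positive RHS coefficients), sorted:
    (2; —)
    (2; —)
    (2; 1)
    (2; 1)
    (2; 1)
    (2; 1)
    (2; 1)
    (2; 1)
    (2; 1)
    (2; 1)
    (2; 2)
    (2; 2)
    (2; 2)
    (2; 3)


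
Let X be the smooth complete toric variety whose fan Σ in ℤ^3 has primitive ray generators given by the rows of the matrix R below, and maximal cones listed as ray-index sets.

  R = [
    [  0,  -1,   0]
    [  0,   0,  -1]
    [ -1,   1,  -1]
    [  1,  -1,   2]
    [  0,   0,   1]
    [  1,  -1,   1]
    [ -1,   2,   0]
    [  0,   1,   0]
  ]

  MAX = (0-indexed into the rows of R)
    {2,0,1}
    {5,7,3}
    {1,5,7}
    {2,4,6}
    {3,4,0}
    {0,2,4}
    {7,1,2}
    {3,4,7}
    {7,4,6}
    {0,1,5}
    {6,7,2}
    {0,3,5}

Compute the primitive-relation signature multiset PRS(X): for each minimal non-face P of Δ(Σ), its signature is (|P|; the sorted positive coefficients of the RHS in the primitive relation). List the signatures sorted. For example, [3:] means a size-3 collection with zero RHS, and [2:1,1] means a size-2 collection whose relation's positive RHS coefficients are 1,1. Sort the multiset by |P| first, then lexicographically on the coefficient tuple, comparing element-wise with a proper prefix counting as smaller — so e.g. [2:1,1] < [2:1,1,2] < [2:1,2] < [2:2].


11 collections generate NE(X_Σ); each relation:

  P={0,7}:  v_{0} + v_{7} = 0  →  sig = [2:]
  P={1,4}:  v_{1} + v_{4} = 0  →  sig = [2:]
  P={2,5}:  v_{2} + v_{5} = 0  →  sig = [2:]
  P={1,3}:  v_{1} + v_{3} = v_{5}  →  sig = [2:1]
  P={2,3}:  v_{2} + v_{3} = v_{4}  →  sig = [2:1]
  P={4,5}:  v_{4} + v_{5} = v_{3}  →  sig = [2:1]
  P={0,6}:  v_{0} + v_{6} = v_{2} + v_{4}  →  sig = [2:1,1]
  P={1,6}:  v_{1} + v_{6} = v_{2} + v_{7}  →  sig = [2:1,1]
  P={5,6}:  v_{5} + v_{6} = v_{4} + v_{7}  →  sig = [2:1,1]
  P={3,6}:  v_{3} + v_{6} = 2·v_{4} + v_{7}  →  sig = [2:1,2]
  P={2,4,7}:  v_{2} + v_{4} + v_{7} = v_{6}  →  sig = [3:1]

so the primitive-relation signature multiset is
    |P|=2: 10 collections, coeffs (), (), (), (1), (1), (1), (1,1), (1,1), (1,1), (1,2)
    |P|=3: 1 collection, coeffs (1)


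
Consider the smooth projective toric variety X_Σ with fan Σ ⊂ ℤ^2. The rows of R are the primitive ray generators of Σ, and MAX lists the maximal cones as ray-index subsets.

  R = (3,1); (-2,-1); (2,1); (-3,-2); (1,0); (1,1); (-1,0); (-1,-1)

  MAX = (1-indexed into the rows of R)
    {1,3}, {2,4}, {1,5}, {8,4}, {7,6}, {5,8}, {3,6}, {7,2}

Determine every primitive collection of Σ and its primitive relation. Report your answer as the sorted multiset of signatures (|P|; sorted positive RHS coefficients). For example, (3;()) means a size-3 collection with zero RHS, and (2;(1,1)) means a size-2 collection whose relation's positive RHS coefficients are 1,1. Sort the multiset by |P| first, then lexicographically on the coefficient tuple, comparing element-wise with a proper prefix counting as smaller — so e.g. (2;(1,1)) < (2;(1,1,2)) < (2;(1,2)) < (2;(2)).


|primitive collections| = 20. Relations:

  P={2,3}:  v_{2} + v_{3} = 0  →  sig = (2;())
  P={5,7}:  v_{5} + v_{7} = 0  →  sig = (2;())
  P={6,8}:  v_{6} + v_{8} = 0  →  sig = (2;())
  P={1,2}:  v_{1} + v_{2} = v_{5}  →  sig = (2;(1))
  P={1,7}:  v_{1} + v_{7} = v_{3}  →  sig = (2;(1))
  P={2,5}:  v_{2} + v_{5} = v_{8}  →  sig = (2;(1))
  P={2,6}:  v_{2} + v_{6} = v_{7}  →  sig = (2;(1))
  P={2,8}:  v_{2} + v_{8} = v_{4}  →  sig = (2;(1))
  P={3,4}:  v_{3} + v_{4} = v_{8}  →  sig = (2;(1))
  P={3,5}:  v_{3} + v_{5} = v_{1}  →  sig = (2;(1))
  P={3,7}:  v_{3} + v_{7} = v_{6}  →  sig = (2;(1))
  P={3,8}:  v_{3} + v_{8} = v_{5}  →  sig = (2;(1))
  P={4,6}:  v_{4} + v_{6} = v_{2}  →  sig = (2;(1))
  P={5,6}:  v_{5} + v_{6} = v_{3}  →  sig = (2;(1))
  P={7,8}:  v_{7} + v_{8} = v_{2}  →  sig = (2;(1))
  P={1,4}:  v_{1} + v_{4} = v_{5} + v_{8}  →  sig = (2;(1,1))
  P={1,6}:  v_{1} + v_{6} = 2·v_{3}  →  sig = (2;(2))
  P={1,8}:  v_{1} + v_{8} = 2·v_{5}  →  sig = (2;(2))
  P={4,5}:  v_{4} + v_{5} = 2·v_{8}  →  sig = (2;(2))
  P={4,7}:  v_{4} + v_{7} = 2·v_{2}  →  sig = (2;(2))

Sorted signature multiset PRS(X):
[(2;()), (2;()), (2;()), (2;(1)), (2;(1)), (2;(1)), (2;(1)), (2;(1)), (2;(1)), (2;(1)), (2;(1)), (2;(1)), (2;(1)), (2;(1)), (2;(1)), (2;(1,1)), (2;(2)), (2;(2)), (2;(2)), (2;(2))]


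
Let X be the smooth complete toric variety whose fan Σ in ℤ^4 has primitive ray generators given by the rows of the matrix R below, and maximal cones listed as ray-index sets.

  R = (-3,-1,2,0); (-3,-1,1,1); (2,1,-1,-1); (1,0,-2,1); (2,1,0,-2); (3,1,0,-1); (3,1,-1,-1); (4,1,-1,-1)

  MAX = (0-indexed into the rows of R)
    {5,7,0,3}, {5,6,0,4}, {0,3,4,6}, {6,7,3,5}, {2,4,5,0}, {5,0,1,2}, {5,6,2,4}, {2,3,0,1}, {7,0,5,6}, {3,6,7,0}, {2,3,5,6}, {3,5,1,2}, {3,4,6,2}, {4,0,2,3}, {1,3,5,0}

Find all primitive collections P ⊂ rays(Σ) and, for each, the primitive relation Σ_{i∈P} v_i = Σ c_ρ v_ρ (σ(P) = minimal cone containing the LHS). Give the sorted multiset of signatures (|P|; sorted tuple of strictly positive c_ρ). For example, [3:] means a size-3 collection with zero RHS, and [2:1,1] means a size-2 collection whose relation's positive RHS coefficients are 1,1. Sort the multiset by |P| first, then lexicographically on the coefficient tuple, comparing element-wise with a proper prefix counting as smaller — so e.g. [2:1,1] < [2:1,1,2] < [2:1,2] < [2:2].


The 9 primitive collections of Σ (r=8, n=4):

  P={1,6}:  v_{1} + v_{6} = 0  →  sig = [2:]
  P={1,4}:  v_{1} + v_{4} = v_{0} + v_{2}  →  sig = [2:1,1]
  P={1,7}:  v_{1} + v_{7} = v_{0} + v_{3} + v_{5}  →  sig = [2:1,1,1]
  P={4,7}:  v_{4} + v_{7} = v_{0} + 3·v_{6}  →  sig = [2:1,3]
  P={2,7}:  v_{2} + v_{7} = 2·v_{6}  →  sig = [2:2]
  P={0,2,6}:  v_{0} + v_{2} + v_{6} = v_{4}  →  sig = [3:1]
  P={3,4,5}:  v_{3} + v_{4} + v_{5} = 2·v_{6}  →  sig = [3:2]
  P={0,2,3,5}:  v_{0} + v_{2} + v_{3} + v_{5} = v_{6}  →  sig = [4:1]
  P={0,3,5,6}:  v_{0} + v_{3} + v_{5} + v_{6} = v_{7}  →  sig = [4:1]

so the primitive-relation signature multiset is
[[2:], [2:1,1], [2:1,1,1], [2:1,3], [2:2], [3:1], [3:2], [4:1], [4:1]]


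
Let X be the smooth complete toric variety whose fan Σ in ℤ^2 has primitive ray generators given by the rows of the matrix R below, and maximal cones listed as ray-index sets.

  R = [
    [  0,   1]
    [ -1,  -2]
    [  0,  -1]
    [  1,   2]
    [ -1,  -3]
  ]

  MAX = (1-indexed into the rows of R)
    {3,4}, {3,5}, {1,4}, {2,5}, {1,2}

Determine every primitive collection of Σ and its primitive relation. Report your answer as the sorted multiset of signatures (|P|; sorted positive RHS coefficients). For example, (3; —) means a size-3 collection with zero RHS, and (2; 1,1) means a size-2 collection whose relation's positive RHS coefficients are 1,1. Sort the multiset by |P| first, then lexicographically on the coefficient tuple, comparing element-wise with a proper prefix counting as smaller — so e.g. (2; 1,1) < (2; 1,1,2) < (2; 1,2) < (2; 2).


Δ(Σ) — 5 vertices, 5 min non-faces:

  P = {1,3}:  v_{1} + v_{3} = 0  ⇒ sig = (2; —)
  P = {2,4}:  v_{2} + v_{4} = 0  ⇒ sig = (2; —)
  P = {1,5}:  v_{1} + v_{5} = v_{2}  ⇒ sig = (2; 1)
  P = {2,3}:  v_{2} + v_{3} = v_{5}  ⇒ sig = (2; 1)
  P = {4,5}:  v_{4} + v_{5} = v_{3}  ⇒ sig = (2; 1)

Hence PRS(X_Σ) =
{ (2; —) ×2,  (2; 1) ×3 }


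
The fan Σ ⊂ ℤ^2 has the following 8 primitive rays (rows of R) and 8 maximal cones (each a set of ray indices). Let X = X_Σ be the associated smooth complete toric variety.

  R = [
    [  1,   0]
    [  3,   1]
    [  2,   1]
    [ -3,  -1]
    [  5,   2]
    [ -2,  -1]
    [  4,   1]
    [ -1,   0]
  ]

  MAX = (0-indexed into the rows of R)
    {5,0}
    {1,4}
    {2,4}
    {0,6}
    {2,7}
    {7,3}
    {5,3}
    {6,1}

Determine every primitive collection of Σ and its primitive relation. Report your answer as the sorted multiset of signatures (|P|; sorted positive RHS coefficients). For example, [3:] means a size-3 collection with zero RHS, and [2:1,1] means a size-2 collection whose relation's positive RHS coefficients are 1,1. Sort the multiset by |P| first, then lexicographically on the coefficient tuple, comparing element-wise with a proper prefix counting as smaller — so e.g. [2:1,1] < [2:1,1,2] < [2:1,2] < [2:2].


20 minimal non-faces of Δ(Σ) (on 8 rays):

  P = {0,7}:  v_{0} + v_{7} = 0  ⇒ sig = [2:]
  P = {1,3}:  v_{1} + v_{3} = 0  ⇒ sig = [2:]
  P = {2,5}:  v_{2} + v_{5} = 0  ⇒ sig = [2:]
  P = {0,1}:  v_{0} + v_{1} = v_{6}  ⇒ sig = [2:1]
  P = {0,2}:  v_{0} + v_{2} = v_{1}  ⇒ sig = [2:1]
  P = {0,3}:  v_{0} + v_{3} = v_{5}  ⇒ sig = [2:1]
  P = {1,2}:  v_{1} + v_{2} = v_{4}  ⇒ sig = [2:1]
  P = {1,5}:  v_{1} + v_{5} = v_{0}  ⇒ sig = [2:1]
  P = {1,7}:  v_{1} + v_{7} = v_{2}  ⇒ sig = [2:1]
  P = {2,3}:  v_{2} + v_{3} = v_{7}  ⇒ sig = [2:1]
  P = {3,4}:  v_{3} + v_{4} = v_{2}  ⇒ sig = [2:1]
  P = {3,6}:  v_{3} + v_{6} = v_{0}  ⇒ sig = [2:1]
  P = {4,5}:  v_{4} + v_{5} = v_{1}  ⇒ sig = [2:1]
  P = {5,7}:  v_{5} + v_{7} = v_{3}  ⇒ sig = [2:1]
  P = {6,7}:  v_{6} + v_{7} = v_{1}  ⇒ sig = [2:1]
  P = {0,4}:  v_{0} + v_{4} = 2·v_{1}  ⇒ sig = [2:2]
  P = {2,6}:  v_{2} + v_{6} = 2·v_{1}  ⇒ sig = [2:2]
  P = {4,7}:  v_{4} + v_{7} = 2·v_{2}  ⇒ sig = [2:2]
  P = {5,6}:  v_{5} + v_{6} = 2·v_{0}  ⇒ sig = [2:2]
  P = {4,6}:  v_{4} + v_{6} = 3·v_{1}  ⇒ sig = [2:3]

Signatures (|P|; sorted positive RHS coefficients), sorted:
    |P|=2: 20 collections, coeffs (), (), (), (1), (1), (1), (1), (1), (1), (1), (1), (1), (1), (1), (1), (2), (2), (2), (2), (3)


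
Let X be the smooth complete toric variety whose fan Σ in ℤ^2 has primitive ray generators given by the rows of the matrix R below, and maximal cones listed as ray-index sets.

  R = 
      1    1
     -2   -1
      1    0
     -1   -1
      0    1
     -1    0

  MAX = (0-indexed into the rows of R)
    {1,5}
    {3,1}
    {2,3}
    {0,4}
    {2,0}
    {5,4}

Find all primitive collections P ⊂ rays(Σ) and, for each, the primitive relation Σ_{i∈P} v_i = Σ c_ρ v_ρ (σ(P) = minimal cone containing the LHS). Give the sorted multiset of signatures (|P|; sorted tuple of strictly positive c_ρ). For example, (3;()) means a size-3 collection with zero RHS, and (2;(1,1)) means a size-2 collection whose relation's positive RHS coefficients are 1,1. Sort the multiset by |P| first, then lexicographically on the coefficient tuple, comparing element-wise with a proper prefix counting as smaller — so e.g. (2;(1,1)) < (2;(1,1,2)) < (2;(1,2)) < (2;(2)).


Σ has 9 primitive collections:

  P={0,3}:  v_{0} + v_{3} = 0  ⟹  sig = (2;())
  P={2,5}:  v_{2} + v_{5} = 0  ⟹  sig = (2;())
  P={0,1}:  v_{0} + v_{1} = v_{5}  ⟹  sig = (2;(1))
  P={0,5}:  v_{0} + v_{5} = v_{4}  ⟹  sig = (2;(1))
  P={1,2}:  v_{1} + v_{2} = v_{3}  ⟹  sig = (2;(1))
  P={2,4}:  v_{2} + v_{4} = v_{0}  ⟹  sig = (2;(1))
  P={3,4}:  v_{3} + v_{4} = v_{5}  ⟹  sig = (2;(1))
  P={3,5}:  v_{3} + v_{5} = v_{1}  ⟹  sig = (2;(1))
  P={1,4}:  v_{1} + v_{4} = 2·v_{5}  ⟹  sig = (2;(2))

Signatures (|P|; sorted positive RHS coefficients), sorted:
    |P|=2: 9 collections, coeffs (), (), (1), (1), (1), (1), (1), (1), (2)


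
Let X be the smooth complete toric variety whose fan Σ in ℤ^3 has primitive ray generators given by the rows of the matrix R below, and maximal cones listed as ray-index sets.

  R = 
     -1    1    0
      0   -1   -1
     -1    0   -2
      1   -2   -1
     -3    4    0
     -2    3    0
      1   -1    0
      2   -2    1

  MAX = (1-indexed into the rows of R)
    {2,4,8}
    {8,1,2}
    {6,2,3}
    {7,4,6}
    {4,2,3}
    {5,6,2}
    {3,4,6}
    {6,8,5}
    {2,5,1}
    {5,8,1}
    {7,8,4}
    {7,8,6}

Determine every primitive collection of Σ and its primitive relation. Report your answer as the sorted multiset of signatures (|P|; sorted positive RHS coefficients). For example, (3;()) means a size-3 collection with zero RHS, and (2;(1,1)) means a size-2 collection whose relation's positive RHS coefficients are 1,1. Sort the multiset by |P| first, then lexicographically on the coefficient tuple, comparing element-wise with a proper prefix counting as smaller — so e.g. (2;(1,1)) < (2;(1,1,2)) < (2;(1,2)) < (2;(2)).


14 minimal non-faces of Δ(Σ) (on 8 rays):

  • {1,7}:  v_{1} + v_{7} = 0  ⟹  sig = (2;())
  • {1,4}:  v_{1} + v_{4} = v_{2}  ⟹  sig = (2;(1))
  • {1,6}:  v_{1} + v_{6} = v_{5}  ⟹  sig = (2;(1))
  • {2,7}:  v_{2} + v_{7} = v_{4}  ⟹  sig = (2;(1))
  • {3,8}:  v_{3} + v_{8} = v_{4}  ⟹  sig = (2;(1))
  • {5,7}:  v_{5} + v_{7} = v_{6}  ⟹  sig = (2;(1))
  • {4,5}:  v_{4} + v_{5} = v_{2} + v_{6}  ⟹  sig = (2;(1,1))
  • {1,3}:  v_{1} + v_{3} = 2·v_{2} + v_{6}  ⟹  sig = (2;(1,2))
  • {3,7}:  v_{3} + v_{7} = 2·v_{4} + v_{6}  ⟹  sig = (2;(1,2))
  • {3,5}:  v_{3} + v_{5} = 2·v_{2} + 2·v_{6}  ⟹  sig = (2;(2,2))
  • {2,6,8}:  v_{2} + v_{6} + v_{8} = 0  ⟹  sig = (3;())
  • {2,4,6}:  v_{2} + v_{4} + v_{6} = v_{3}  ⟹  sig = (3;(1))
  • {2,5,8}:  v_{2} + v_{5} + v_{8} = v_{1}  ⟹  sig = (3;(1))
  • {4,6,8}:  v_{4} + v_{6} + v_{8} = v_{7}  ⟹  sig = (3;(1))

Signatures (|P|; sorted positive RHS coefficients), sorted:
    (2;())
    (2;(1))
    (2;(1))
    (2;(1))
    (2;(1))
    (2;(1))
    (2;(1,1))
    (2;(1,2))
    (2;(1,2))
    (2;(2,2))
    (3;())
    (3;(1))
    (3;(1))
    (3;(1))


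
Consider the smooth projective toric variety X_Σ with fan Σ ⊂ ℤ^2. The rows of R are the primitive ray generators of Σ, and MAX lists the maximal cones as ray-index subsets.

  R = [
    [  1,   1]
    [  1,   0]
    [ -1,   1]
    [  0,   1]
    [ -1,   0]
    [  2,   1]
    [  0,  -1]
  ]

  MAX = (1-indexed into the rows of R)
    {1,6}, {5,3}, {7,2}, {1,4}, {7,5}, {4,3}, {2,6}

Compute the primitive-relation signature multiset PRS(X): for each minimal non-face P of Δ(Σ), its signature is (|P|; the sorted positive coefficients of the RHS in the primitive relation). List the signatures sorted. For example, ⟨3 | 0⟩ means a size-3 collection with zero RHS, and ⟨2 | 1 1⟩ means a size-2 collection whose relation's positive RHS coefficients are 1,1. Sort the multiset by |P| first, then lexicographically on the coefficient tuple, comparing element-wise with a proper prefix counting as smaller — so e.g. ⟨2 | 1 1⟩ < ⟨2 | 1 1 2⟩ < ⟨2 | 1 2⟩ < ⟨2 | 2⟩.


Σ has 14 primitive collections:

  {2,5}:  v_{2} + v_{5} = 0 ; sig = ⟨2 | 0⟩
  {4,7}:  v_{4} + v_{7} = 0 ; sig = ⟨2 | 0⟩
  {1,2}:  v_{1} + v_{2} = v_{6} ; sig = ⟨2 | 1⟩
  {1,5}:  v_{1} + v_{5} = v_{4} ; sig = ⟨2 | 1⟩
  {1,7}:  v_{1} + v_{7} = v_{2} ; sig = ⟨2 | 1⟩
  {2,3}:  v_{2} + v_{3} = v_{4} ; sig = ⟨2 | 1⟩
  {2,4}:  v_{2} + v_{4} = v_{1} ; sig = ⟨2 | 1⟩
  {3,7}:  v_{3} + v_{7} = v_{5} ; sig = ⟨2 | 1⟩
  {4,5}:  v_{4} + v_{5} = v_{3} ; sig = ⟨2 | 1⟩
  {5,6}:  v_{5} + v_{6} = v_{1} ; sig = ⟨2 | 1⟩
  {3,6}:  v_{3} + v_{6} = v_{1} + v_{4} ; sig = ⟨2 | 1 1⟩
  {1,3}:  v_{1} + v_{3} = 2·v_{4} ; sig = ⟨2 | 2⟩
  {4,6}:  v_{4} + v_{6} = 2·v_{1} ; sig = ⟨2 | 2⟩
  {6,7}:  v_{6} + v_{7} = 2·v_{2} ; sig = ⟨2 | 2⟩

Signatures (|P|; sorted positive RHS coefficients), sorted:
    |P|=2: 14 collections, coeffs (), (), (1), (1), (1), (1), (1), (1), (1), (1), (1,1), (2), (2), (2)


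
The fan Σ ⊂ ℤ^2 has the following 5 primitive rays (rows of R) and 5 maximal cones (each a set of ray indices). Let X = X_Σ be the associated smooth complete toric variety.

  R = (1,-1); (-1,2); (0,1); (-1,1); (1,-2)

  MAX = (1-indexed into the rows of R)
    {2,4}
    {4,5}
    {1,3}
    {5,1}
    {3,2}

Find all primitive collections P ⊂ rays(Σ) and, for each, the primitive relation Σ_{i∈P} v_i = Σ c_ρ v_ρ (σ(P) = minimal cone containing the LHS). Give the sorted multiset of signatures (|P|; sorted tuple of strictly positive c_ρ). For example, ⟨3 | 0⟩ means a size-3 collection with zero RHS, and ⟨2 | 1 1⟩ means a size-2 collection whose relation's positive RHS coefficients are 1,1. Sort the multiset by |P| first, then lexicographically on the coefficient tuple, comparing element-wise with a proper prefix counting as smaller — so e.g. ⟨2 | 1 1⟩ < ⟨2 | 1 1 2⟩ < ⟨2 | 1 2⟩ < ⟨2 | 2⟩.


Minimal non-faces — 5 found among 5 rays, 5 max cones:

  P = {1,4}:  v_{1} + v_{4} = 0  ⇒ sig = ⟨2 | 0⟩
  P = {2,5}:  v_{2} + v_{5} = 0  ⇒ sig = ⟨2 | 0⟩
  P = {1,2}:  v_{1} + v_{2} = v_{3}  ⇒ sig = ⟨2 | 1⟩
  P = {3,4}:  v_{3} + v_{4} = v_{2}  ⇒ sig = ⟨2 | 1⟩
  P = {3,5}:  v_{3} + v_{5} = v_{1}  ⇒ sig = ⟨2 | 1⟩

so the primitive-relation signature multiset is
    |P|=2: 5 collections, coeffs (), (), (1), (1), (1)


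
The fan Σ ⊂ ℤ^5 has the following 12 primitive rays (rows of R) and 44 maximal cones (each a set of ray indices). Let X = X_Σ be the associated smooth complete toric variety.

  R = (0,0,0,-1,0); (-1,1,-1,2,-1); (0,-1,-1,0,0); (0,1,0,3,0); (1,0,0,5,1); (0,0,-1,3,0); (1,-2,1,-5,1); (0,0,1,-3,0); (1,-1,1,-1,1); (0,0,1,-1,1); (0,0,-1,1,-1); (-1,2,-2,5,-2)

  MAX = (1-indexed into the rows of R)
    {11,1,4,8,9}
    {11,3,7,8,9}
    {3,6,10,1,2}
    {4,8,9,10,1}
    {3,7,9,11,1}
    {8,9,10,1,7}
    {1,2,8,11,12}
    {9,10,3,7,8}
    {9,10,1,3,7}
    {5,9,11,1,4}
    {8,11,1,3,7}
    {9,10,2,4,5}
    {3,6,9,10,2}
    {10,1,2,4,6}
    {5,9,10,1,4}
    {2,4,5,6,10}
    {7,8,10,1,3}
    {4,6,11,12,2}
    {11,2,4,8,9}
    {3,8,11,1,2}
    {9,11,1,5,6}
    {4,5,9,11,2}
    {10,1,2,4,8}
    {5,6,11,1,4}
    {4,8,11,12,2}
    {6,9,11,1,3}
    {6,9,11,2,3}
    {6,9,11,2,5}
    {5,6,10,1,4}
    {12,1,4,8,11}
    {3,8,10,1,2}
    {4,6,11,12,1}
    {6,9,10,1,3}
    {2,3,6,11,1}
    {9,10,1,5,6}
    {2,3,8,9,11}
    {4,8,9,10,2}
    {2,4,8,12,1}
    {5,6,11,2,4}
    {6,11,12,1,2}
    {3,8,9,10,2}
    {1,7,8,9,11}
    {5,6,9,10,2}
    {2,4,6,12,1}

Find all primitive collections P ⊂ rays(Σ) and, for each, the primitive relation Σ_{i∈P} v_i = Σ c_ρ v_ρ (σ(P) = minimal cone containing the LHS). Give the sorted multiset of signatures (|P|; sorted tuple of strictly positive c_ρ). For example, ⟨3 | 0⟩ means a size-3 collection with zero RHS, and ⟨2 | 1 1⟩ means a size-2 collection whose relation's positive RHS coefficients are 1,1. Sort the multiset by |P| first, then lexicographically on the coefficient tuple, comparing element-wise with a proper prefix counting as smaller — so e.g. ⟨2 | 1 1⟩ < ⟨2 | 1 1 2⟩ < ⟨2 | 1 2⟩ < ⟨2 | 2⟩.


|primitive collections| = 19. Relations:

  P = {6,8}:  v_{6} + v_{8} = 0  ⟹  sig = ⟨2 | 0⟩
  P = {10,11}:  v_{10} + v_{11} = 0  ⟹  sig = ⟨2 | 0⟩
  P = {3,4}:  v_{3} + v_{4} = v_{6}  ⟹  sig = ⟨2 | 1⟩
  P = {2,7}:  v_{2} + v_{7} = v_{3} + v_{8}  ⟹  sig = ⟨2 | 1 1⟩
  P = {4,7}:  v_{4} + v_{7} = v_{1} + v_{9}  ⟹  sig = ⟨2 | 1 1⟩
  P = {5,8}:  v_{5} + v_{8} = v_{4} + v_{9}  ⟹  sig = ⟨2 | 1 1⟩
  P = {7,12}:  v_{7} + v_{12} = v_{1} + v_{11}  ⟹  sig = ⟨2 | 1 1⟩
  P = {9,12}:  v_{9} + v_{12} = v_{4} + v_{11}  ⟹  sig = ⟨2 | 1 1⟩
  P = {6,7}:  v_{6} + v_{7} = v_{1} + v_{3} + v_{9}  ⟹  sig = ⟨2 | 1 1 1⟩
  P = {10,12}:  v_{10} + v_{12} = v_{1} + v_{2} + v_{4}  ⟹  sig = ⟨2 | 1 1 1⟩
  P = {3,12}:  v_{3} + v_{12} = v_{1} + v_{2} + v_{6} + v_{11}  ⟹  sig = ⟨2 | 1 1 1 1⟩
  P = {5,7}:  v_{5} + v_{7} = v_{1} + v_{6} + 2·v_{9}  ⟹  sig = ⟨2 | 1 1 2⟩
  P = {5,12}:  v_{5} + v_{12} = 2·v_{4} + v_{6} + v_{11}  ⟹  sig = ⟨2 | 1 1 2⟩
  P = {3,5}:  v_{3} + v_{5} = 2·v_{6} + v_{9}  ⟹  sig = ⟨2 | 1 2⟩
  P = {1,2,9}:  v_{1} + v_{2} + v_{9} = 0  ⟹  sig = ⟨3 | 0⟩
  P = {4,6,9}:  v_{4} + v_{6} + v_{9} = v_{5}  ⟹  sig = ⟨3 | 1⟩
  P = {1,2,5}:  v_{1} + v_{2} + v_{5} = v_{4} + v_{6}  ⟹  sig = ⟨3 | 1 1⟩
  P = {1,2,4,11}:  v_{1} + v_{2} + v_{4} + v_{11} = v_{12}  ⟹  sig = ⟨4 | 1⟩
  P = {1,3,8,9}:  v_{1} + v_{3} + v_{8} + v_{9} = v_{7}  ⟹  sig = ⟨4 | 1⟩

Sorted signature multiset PRS(X):
    ⟨2 | 0⟩
    ⟨2 | 0⟩
    ⟨2 | 1⟩
    ⟨2 | 1 1⟩
    ⟨2 | 1 1⟩
    ⟨2 | 1 1⟩
    ⟨2 | 1 1⟩
    ⟨2 | 1 1⟩
    ⟨2 | 1 1 1⟩
    ⟨2 | 1 1 1⟩
    ⟨2 | 1 1 1 1⟩
    ⟨2 | 1 1 2⟩
    ⟨2 | 1 1 2⟩
    ⟨2 | 1 2⟩
    ⟨3 | 0⟩
    ⟨3 | 1⟩
    ⟨3 | 1 1⟩
    ⟨4 | 1⟩
    ⟨4 | 1⟩


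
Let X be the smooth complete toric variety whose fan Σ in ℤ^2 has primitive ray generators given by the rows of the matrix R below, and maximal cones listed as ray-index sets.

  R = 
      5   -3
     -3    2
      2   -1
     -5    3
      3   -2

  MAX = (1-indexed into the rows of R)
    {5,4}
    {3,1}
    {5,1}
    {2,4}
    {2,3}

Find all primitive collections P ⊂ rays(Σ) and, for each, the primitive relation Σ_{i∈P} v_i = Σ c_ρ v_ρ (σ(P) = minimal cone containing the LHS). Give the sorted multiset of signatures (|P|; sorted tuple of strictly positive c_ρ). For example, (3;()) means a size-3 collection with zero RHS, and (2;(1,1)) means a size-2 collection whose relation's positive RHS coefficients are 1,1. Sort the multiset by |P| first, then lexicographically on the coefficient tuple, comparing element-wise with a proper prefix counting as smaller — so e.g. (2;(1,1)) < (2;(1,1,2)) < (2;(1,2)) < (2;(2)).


Δ(Σ) — 5 vertices, 5 min non-faces:

  P={1,4}:  v_{1} + v_{4} = 0  so sig = (2;())
  P={2,5}:  v_{2} + v_{5} = 0  so sig = (2;())
  P={1,2}:  v_{1} + v_{2} = v_{3}  so sig = (2;(1))
  P={3,4}:  v_{3} + v_{4} = v_{2}  so sig = (2;(1))
  P={3,5}:  v_{3} + v_{5} = v_{1}  so sig = (2;(1))

so the primitive-relation signature multiset is
    |P|=2: 5 collections, coeffs (), (), (1), (1), (1)


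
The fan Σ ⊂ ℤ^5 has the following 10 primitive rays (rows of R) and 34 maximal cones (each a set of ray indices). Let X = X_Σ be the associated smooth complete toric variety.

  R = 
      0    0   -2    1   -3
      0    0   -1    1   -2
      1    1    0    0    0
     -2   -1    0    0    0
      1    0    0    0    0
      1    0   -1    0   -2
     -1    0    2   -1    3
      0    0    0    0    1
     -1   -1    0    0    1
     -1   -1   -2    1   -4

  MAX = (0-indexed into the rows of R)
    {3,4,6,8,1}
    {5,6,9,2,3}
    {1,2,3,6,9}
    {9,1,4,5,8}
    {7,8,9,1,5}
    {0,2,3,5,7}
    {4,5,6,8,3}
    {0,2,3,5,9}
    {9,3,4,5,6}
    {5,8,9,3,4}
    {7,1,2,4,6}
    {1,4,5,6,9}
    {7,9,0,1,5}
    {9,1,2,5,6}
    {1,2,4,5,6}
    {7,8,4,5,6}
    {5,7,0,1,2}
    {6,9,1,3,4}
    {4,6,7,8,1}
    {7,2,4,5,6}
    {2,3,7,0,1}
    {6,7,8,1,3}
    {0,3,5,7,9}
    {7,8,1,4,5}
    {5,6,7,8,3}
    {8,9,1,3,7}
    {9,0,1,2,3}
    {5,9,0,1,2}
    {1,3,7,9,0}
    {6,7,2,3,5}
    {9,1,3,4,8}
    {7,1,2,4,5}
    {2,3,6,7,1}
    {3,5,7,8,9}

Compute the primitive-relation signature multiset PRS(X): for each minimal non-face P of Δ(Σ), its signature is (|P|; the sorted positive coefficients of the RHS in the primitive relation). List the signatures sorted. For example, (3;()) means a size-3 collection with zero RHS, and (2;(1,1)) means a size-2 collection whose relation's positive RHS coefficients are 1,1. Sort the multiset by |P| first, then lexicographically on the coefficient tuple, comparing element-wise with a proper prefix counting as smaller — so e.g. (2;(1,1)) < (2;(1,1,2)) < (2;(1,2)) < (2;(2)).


|primitive collections| = 14. Relations:

  • {2,8}:  v_{2} + v_{8} = v_{7}  →  sig = (2;(1))
  • {0,6}:  v_{0} + v_{6} = v_{2} + v_{3}  →  sig = (2;(1,1))
  • {0,4}:  v_{0} + v_{4} = v_{1} + v_{5} + v_{7}  →  sig = (2;(1,1,1))
  • {0,8}:  v_{0} + v_{8} = 2·v_{7} + v_{9}  →  sig = (2;(1,2))
  • {2,3,4}:  v_{2} + v_{3} + v_{4} = 0  →  sig = (3;())
  • {1,3,5}:  v_{1} + v_{3} + v_{5} = v_{9}  →  sig = (3;(1))
  • {2,7,9}:  v_{2} + v_{7} + v_{9} = v_{0}  →  sig = (3;(1))
  • {3,4,7}:  v_{3} + v_{4} + v_{7} = v_{8}  →  sig = (3;(1))
  • {6,7,9}:  v_{6} + v_{7} + v_{9} = v_{3}  →  sig = (3;(1))
  • {2,4,9}:  v_{2} + v_{4} + v_{9} = v_{1} + v_{5}  →  sig = (3;(1,1))
  • {4,7,9}:  v_{4} + v_{7} + v_{9} = v_{1} + v_{5} + v_{8}  →  sig = (3;(1,1,1))
  • {6,8,9}:  v_{6} + v_{8} + v_{9} = 2·v_{3} + v_{4}  →  sig = (3;(1,2))
  • {1,5,6,7}:  v_{1} + v_{5} + v_{6} + v_{7} = 0  →  sig = (4;())
  • {1,5,6,8}:  v_{1} + v_{5} + v_{6} + v_{8} = v_{3} + v_{4}  →  sig = (4;(1,1))

so the primitive-relation signature multiset is
{ (2;(1)),  (2;(1,1)),  (2;(1,1,1)),  (2;(1,2)),  (3;()),  (3;(1)) ×4,  (3;(1,1)),  (3;(1,1,1)),  (3;(1,2)),  (4;()),  (4;(1,1)) }


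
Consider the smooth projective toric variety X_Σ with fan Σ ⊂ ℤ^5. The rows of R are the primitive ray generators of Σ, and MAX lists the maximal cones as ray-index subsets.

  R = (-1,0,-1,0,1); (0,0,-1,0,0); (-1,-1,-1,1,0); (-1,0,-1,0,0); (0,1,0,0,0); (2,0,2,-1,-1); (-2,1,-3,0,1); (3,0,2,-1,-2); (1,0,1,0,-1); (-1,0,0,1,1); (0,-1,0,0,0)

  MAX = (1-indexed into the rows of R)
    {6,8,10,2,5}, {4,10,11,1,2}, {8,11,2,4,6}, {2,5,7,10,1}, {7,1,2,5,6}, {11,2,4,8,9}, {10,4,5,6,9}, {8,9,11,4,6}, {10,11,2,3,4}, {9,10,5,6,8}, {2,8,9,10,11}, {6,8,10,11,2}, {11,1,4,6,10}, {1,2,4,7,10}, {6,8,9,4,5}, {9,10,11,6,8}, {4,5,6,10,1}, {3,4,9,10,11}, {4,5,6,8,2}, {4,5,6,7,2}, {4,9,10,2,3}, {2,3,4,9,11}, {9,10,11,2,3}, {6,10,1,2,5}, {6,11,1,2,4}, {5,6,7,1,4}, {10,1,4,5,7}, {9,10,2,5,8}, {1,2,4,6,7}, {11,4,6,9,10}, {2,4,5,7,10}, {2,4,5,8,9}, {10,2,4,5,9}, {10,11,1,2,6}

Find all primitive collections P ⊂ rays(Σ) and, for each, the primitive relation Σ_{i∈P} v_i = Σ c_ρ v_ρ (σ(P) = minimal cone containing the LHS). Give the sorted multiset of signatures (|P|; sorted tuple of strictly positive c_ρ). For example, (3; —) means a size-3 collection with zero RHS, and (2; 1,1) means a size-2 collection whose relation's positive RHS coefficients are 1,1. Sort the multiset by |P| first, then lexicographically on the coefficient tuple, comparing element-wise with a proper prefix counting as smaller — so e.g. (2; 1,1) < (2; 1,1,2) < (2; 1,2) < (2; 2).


17 minimal non-faces of Δ(Σ) (on 11 rays):

  • {1,9}:  v_{1} + v_{9} = 0  →  sig = (2; —)
  • {5,11}:  v_{5} + v_{11} = 0  →  sig = (2; —)
  • {1,8}:  v_{1} + v_{8} = v_{2} + v_{6}  →  sig = (2; 1,1)
  • {3,6}:  v_{3} + v_{6} = v_{9} + v_{11}  →  sig = (2; 1,1)
  • {7,9}:  v_{7} + v_{9} = v_{2} + v_{4} + v_{5}  →  sig = (2; 1,1,1)
  • {7,11}:  v_{7} + v_{11} = v_{1} + v_{2} + v_{4}  →  sig = (2; 1,1,1)
  • {1,3}:  v_{1} + v_{3} = v_{2} + v_{4} + v_{10} + v_{11}  →  sig = (2; 1,1,1,1)
  • {3,5}:  v_{3} + v_{5} = v_{2} + v_{4} + v_{9} + v_{10}  →  sig = (2; 1,1,1,1)
  • {7,8}:  v_{7} + v_{8} = 2·v_{2} + v_{4} + v_{5} + v_{6}  →  sig = (2; 1,1,1,2)
  • {3,8}:  v_{3} + v_{8} = v_{2} + 2·v_{9} + v_{11}  →  sig = (2; 1,1,2)
  • {3,7}:  v_{3} + v_{7} = 2·v_{2} + 2·v_{4} + v_{10}  →  sig = (2; 1,2,2)
  • {2,6,9}:  v_{2} + v_{6} + v_{9} = v_{8}  →  sig = (3; 1)
  • {4,8,10}:  v_{4} + v_{8} + v_{10} = v_{9}  →  sig = (3; 1)
  • {6,7,10}:  v_{6} + v_{7} + v_{10} = v_{1} + v_{5}  →  sig = (3; 1,1)
  • {2,4,6,10}:  v_{2} + v_{4} + v_{6} + v_{10} = 0  →  sig = (4; —)
  • {1,2,4,5}:  v_{1} + v_{2} + v_{4} + v_{5} = v_{7}  →  sig = (4; 1)
  • {2,4,9,10,11}:  v_{2} + v_{4} + v_{9} + v_{10} + v_{11} = v_{3}  →  sig = (5; 1)

Sorted signature multiset PRS(X):
[(2; —), (2; —), (2; 1,1), (2; 1,1), (2; 1,1,1), (2; 1,1,1), (2; 1,1,1,1), (2; 1,1,1,1), (2; 1,1,1,2), (2; 1,1,2), (2; 1,2,2), (3; 1), (3; 1), (3; 1,1), (4; —), (4; 1), (5; 1)]


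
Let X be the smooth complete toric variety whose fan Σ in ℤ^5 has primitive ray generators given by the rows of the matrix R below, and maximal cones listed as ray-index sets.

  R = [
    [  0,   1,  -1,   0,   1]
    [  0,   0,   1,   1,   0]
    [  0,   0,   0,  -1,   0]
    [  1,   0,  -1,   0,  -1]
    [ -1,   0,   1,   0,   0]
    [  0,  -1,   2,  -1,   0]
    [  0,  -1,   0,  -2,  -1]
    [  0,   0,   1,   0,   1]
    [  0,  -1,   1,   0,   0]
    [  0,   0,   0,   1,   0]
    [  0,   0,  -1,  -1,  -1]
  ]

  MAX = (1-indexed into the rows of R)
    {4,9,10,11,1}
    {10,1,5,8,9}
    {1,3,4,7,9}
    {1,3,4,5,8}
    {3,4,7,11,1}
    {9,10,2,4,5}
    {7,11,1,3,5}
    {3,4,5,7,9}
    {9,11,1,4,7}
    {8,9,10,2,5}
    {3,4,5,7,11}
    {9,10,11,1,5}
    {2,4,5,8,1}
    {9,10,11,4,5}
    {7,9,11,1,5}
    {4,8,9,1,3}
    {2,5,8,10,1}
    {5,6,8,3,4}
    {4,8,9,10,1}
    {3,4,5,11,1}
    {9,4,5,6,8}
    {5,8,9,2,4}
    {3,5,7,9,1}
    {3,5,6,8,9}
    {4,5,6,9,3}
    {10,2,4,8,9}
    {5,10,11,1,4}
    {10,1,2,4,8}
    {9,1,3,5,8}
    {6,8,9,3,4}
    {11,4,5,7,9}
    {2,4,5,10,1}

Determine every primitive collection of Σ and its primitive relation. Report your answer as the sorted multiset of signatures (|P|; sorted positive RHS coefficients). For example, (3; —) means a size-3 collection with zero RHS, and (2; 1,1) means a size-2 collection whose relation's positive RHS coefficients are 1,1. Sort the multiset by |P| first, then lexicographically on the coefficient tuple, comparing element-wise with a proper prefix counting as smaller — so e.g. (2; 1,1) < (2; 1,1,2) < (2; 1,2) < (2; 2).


Σ has 18 primitive collections:

  • {3,10}:  v_{3} + v_{10} = 0 ; sig = (2; —)
  • {8,11}:  v_{8} + v_{11} = v_{3} ; sig = (2; 1)
  • {1,6}:  v_{1} + v_{6} = v_{3} + v_{8} ; sig = (2; 1,1)
  • {2,11}:  v_{2} + v_{11} = v_{4} + v_{5} ; sig = (2; 1,1)
  • {7,10}:  v_{7} + v_{10} = v_{9} + v_{11} ; sig = (2; 1,1)
  • {2,3}:  v_{2} + v_{3} = v_{4} + v_{5} + v_{8} ; sig = (2; 1,1,1)
  • {2,7}:  v_{2} + v_{7} = v_{3} + v_{4} + v_{5} + v_{9} ; sig = (2; 1,1,1,1)
  • {6,10}:  v_{6} + v_{10} = v_{4} + v_{5} + v_{8} + v_{9} ; sig = (2; 1,1,1,1)
  • {6,11}:  v_{6} + v_{11} = 2·v_{3} + v_{4} + v_{5} + v_{9} ; sig = (2; 1,1,1,2)
  • {6,7}:  v_{6} + v_{7} = 3·v_{3} + v_{4} + v_{5} + 2·v_{9} ; sig = (2; 1,1,2,3)
  • {7,8}:  v_{7} + v_{8} = 2·v_{3} + v_{9} ; sig = (2; 1,2)
  • {2,6}:  v_{2} + v_{6} = 2·v_{4} + 2·v_{5} + 2·v_{8} + v_{9} ; sig = (2; 1,2,2,2)
  • {3,9,11}:  v_{3} + v_{9} + v_{11} = v_{7} ; sig = (3; 1)
  • {1,2,9}:  v_{1} + v_{2} + v_{9} = v_{8} + v_{10} ; sig = (3; 1,1)
  • {1,4,5,9}:  v_{1} + v_{4} + v_{5} + v_{9} = 0 ; sig = (4; —)
  • {4,5,8,10}:  v_{4} + v_{5} + v_{8} + v_{10} = v_{2} ; sig = (4; 1)
  • {1,4,5,7}:  v_{1} + v_{4} + v_{5} + v_{7} = v_{3} + v_{11} ; sig = (4; 1,1)
  • {3,4,5,8,9}:  v_{3} + v_{4} + v_{5} + v_{8} + v_{9} = v_{6} ; sig = (5; 1)

Signatures (|P|; sorted positive RHS coefficients), sorted:
{ (2; —),  (2; 1),  (2; 1,1) ×3,  (2; 1,1,1),  (2; 1,1,1,1) ×2,  (2; 1,1,1,2),  (2; 1,1,2,3),  (2; 1,2),  (2; 1,2,2,2),  (3; 1),  (3; 1,1),  (4; —),  (4; 1),  (4; 1,1),  (5; 1) }


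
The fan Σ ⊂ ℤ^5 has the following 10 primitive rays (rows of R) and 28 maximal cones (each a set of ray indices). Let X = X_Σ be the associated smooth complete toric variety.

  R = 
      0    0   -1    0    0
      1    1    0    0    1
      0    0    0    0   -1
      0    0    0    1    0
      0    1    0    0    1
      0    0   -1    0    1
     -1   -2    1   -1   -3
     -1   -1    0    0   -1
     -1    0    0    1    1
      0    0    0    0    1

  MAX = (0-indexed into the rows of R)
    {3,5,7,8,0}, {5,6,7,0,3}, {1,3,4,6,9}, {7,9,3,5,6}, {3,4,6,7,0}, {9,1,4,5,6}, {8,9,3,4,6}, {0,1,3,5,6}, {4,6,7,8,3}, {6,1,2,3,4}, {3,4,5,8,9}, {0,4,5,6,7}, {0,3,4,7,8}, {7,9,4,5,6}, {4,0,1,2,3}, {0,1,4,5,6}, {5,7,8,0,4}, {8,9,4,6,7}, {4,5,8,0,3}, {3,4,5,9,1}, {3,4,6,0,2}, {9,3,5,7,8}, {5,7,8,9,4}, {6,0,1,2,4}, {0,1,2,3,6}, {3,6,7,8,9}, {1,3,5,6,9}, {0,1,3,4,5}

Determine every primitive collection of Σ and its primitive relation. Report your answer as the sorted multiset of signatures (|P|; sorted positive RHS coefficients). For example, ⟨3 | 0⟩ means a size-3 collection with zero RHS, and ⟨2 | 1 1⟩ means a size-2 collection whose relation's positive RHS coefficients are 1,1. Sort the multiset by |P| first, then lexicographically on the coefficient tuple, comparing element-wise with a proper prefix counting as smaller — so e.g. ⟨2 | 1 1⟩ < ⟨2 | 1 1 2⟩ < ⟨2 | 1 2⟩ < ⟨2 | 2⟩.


Σ has 13 primitive collections:

  • {1,7}:  v_{1} + v_{7} = 0 — sig = ⟨2 | 0⟩
  • {2,9}:  v_{2} + v_{9} = 0 — sig = ⟨2 | 0⟩
  • {0,9}:  v_{0} + v_{9} = v_{5} — sig = ⟨2 | 1⟩
  • {2,5}:  v_{2} + v_{5} = v_{0} — sig = ⟨2 | 1⟩
  • {1,8}:  v_{1} + v_{8} = v_{3} + v_{4} + v_{9} — sig = ⟨2 | 1 1 1⟩
  • {2,8}:  v_{2} + v_{8} = v_{3} + v_{4} + v_{7} — sig = ⟨2 | 1 1 1⟩
  • {2,7}:  v_{2} + v_{7} = v_{0} + v_{3} + v_{4} + v_{6} — sig = ⟨2 | 1 1 1 1⟩
  • {5,6,8}:  v_{5} + v_{6} + v_{8} = 2·v_{7} + v_{9} — sig = ⟨3 | 1 2⟩
  • {0,6,8}:  v_{0} + v_{6} + v_{8} = 2·v_{7} — sig = ⟨3 | 2⟩
  • {3,4,5,6}:  v_{3} + v_{4} + v_{5} + v_{6} = v_{7} — sig = ⟨4 | 1⟩
  • {3,4,7,9}:  v_{3} + v_{4} + v_{7} + v_{9} = v_{8} — sig = ⟨4 | 1⟩
  • {3,4,5,7}:  v_{3} + v_{4} + v_{5} + v_{7} = v_{0} + v_{8} — sig = ⟨4 | 1 1⟩
  • {0,1,3,4,6}:  v_{0} + v_{1} + v_{3} + v_{4} + v_{6} = v_{2} — sig = ⟨5 | 1⟩

Signatures (|P|; sorted positive RHS coefficients), sorted:
    ⟨2 | 0⟩
    ⟨2 | 0⟩
    ⟨2 | 1⟩
    ⟨2 | 1⟩
    ⟨2 | 1 1 1⟩
    ⟨2 | 1 1 1⟩
    ⟨2 | 1 1 1 1⟩
    ⟨3 | 1 2⟩
    ⟨3 | 2⟩
    ⟨4 | 1⟩
    ⟨4 | 1⟩
    ⟨4 | 1 1⟩
    ⟨5 | 1⟩


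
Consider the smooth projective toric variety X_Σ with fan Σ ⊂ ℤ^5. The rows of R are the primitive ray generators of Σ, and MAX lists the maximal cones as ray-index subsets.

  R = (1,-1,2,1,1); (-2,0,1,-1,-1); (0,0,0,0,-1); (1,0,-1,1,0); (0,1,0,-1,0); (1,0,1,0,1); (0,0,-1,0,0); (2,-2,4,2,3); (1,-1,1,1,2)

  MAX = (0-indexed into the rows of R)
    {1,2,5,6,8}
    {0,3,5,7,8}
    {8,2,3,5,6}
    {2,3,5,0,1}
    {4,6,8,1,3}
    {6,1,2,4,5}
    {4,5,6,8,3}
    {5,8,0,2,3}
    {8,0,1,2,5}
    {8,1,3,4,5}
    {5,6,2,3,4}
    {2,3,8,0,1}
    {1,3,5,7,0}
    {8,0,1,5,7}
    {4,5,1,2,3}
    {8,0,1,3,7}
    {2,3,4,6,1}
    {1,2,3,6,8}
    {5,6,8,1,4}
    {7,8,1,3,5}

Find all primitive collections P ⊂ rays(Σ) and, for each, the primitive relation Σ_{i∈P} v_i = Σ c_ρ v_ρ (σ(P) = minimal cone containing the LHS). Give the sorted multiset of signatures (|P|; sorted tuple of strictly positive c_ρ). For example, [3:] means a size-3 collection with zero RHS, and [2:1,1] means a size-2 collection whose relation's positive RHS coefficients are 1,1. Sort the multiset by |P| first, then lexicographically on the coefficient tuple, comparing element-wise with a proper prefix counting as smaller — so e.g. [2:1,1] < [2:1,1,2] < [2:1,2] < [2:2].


Minimal non-faces — 9 found among 9 rays, 20 max cones:

  • {0,6}:  v_{0} + v_{6} = v_{2} + v_{8} — sig = [2:1,1]
  • {6,7}:  v_{6} + v_{7} = v_{0} + v_{8} — sig = [2:1,1]
  • {0,4}:  v_{0} + v_{4} = v_{1} + v_{3} + 2·v_{5} — sig = [2:1,1,2]
  • {4,7}:  v_{4} + v_{7} = 2·v_{1} + 2·v_{3} + 3·v_{5} + v_{8} — sig = [2:1,2,2,3]
  • {2,7}:  v_{2} + v_{7} = 2·v_{0} — sig = [2:2]
  • {2,4,8}:  v_{2} + v_{4} + v_{8} = v_{5} — sig = [3:1]
  • {1,3,5,6}:  v_{1} + v_{3} + v_{5} + v_{6} = 0 — sig = [4:]
  • {0,1,3,5,8}:  v_{0} + v_{1} + v_{3} + v_{5} + v_{8} = v_{7} — sig = [5:1]
  • {1,2,3,5,8}:  v_{1} + v_{2} + v_{3} + v_{5} + v_{8} = v_{0} — sig = [5:1]

Sorted signature multiset PRS(X):
[[2:1,1], [2:1,1], [2:1,1,2], [2:1,2,2,3], [2:2], [3:1], [4:], [5:1], [5:1]]


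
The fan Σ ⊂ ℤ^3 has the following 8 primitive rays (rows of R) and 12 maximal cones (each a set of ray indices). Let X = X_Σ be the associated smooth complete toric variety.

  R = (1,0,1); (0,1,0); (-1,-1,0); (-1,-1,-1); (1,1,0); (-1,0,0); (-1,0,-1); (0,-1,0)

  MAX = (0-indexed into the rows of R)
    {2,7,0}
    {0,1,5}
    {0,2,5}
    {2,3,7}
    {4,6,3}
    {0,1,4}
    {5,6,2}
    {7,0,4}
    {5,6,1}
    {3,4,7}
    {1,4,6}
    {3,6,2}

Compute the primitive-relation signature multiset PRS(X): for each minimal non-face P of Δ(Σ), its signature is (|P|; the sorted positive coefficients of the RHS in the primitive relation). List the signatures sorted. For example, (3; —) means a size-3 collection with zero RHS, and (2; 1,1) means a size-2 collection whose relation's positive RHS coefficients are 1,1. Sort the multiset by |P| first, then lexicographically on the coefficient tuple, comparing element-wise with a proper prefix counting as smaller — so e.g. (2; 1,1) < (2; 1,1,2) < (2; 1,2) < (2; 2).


10 collections generate NE(X_Σ); each relation:

  P = {0,6}:  v_{0} + v_{6} = 0 — sig = (2; —)
  P = {1,7}:  v_{1} + v_{7} = 0 — sig = (2; —)
  P = {2,4}:  v_{2} + v_{4} = 0 — sig = (2; —)
  P = {0,3}:  v_{0} + v_{3} = v_{7} — sig = (2; 1)
  P = {1,2}:  v_{1} + v_{2} = v_{5} — sig = (2; 1)
  P = {1,3}:  v_{1} + v_{3} = v_{6} — sig = (2; 1)
  P = {4,5}:  v_{4} + v_{5} = v_{1} — sig = (2; 1)
  P = {5,7}:  v_{5} + v_{7} = v_{2} — sig = (2; 1)
  P = {6,7}:  v_{6} + v_{7} = v_{3} — sig = (2; 1)
  P = {3,5}:  v_{3} + v_{5} = v_{2} + v_{6} — sig = (2; 1,1)

Hence PRS(X_Σ) =
{ (2; —) ×3,  (2; 1) ×6,  (2; 1,1) }
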